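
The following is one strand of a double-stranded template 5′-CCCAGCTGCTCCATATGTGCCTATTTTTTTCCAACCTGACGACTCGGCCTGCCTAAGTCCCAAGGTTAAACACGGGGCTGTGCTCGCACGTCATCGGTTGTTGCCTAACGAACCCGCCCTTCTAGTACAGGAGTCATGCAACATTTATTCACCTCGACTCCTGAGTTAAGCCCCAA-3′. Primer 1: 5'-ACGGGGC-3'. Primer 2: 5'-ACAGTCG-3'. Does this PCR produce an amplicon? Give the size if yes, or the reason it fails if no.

Primer 2 (ACAGTCG) does not match the top strand, and its reverse complement CGACTGT does not match either.
With no annealing site for primer 2, no amplification occurs.

No product — primer 2 has no binding site in the template.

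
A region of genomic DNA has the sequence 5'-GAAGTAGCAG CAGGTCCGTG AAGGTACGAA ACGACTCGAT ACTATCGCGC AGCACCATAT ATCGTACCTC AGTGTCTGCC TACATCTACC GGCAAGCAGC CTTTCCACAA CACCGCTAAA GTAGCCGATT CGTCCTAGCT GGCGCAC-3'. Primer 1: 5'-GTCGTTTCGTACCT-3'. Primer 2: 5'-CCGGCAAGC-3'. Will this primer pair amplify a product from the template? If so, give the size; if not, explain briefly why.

No product — the primers' 3' ends point away from each other.

Primer 1 (GTCGTTTCGTACCT) has reverse complement AGGTACGAAACGAC, which matches the top strand at positions 22–35; primer 1 anneals to the top strand there with its 3' end pointing upstream toward position 22.
Primer 2 (CCGGCAAGC) matches the top strand directly at positions 89–97; it anneals to the bottom strand with its 3' end pointing downstream toward position 97.
The 3' ends diverge (primer 1 extends toward position 1, primer 2 toward position 147), so the primers never converge on a shared product.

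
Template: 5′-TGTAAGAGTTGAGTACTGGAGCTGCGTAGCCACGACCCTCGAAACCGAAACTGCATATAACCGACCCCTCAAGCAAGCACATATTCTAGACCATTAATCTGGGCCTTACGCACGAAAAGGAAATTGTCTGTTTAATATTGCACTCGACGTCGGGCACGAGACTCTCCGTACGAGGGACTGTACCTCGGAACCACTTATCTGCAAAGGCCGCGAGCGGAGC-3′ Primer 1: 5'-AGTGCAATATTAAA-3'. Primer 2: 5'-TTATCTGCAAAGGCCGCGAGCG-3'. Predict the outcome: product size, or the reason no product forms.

No product — the primers' 3' ends point away from each other.

Primer 1 (AGTGCAATATTAAA) has reverse complement TTTAATATTGCACT, which matches the top strand at positions 131–144; primer 1 anneals to the top strand there with its 3' end pointing upstream toward position 131.
Primer 2 (TTATCTGCAAAGGCCGCGAGCG) matches the top strand directly at positions 195–216; it anneals to the bottom strand with its 3' end pointing downstream toward position 216.
The 3' ends diverge (primer 1 extends toward position 1, primer 2 toward position 220), so the primers never converge on a shared product.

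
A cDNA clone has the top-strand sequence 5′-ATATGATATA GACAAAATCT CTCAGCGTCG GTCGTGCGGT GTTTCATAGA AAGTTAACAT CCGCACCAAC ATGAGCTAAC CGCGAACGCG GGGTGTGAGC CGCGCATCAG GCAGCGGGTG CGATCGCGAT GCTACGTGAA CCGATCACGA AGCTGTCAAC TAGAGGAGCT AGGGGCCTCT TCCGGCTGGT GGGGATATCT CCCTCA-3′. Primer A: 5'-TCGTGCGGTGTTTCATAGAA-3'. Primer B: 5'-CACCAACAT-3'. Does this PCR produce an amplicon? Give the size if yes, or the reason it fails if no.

No product — both primers anneal to the same strand and extend in the same direction.

Primer A (TCGTGCGGTGTTTCATAGAA) matches the top strand at positions 32–51 (3' end points downstream).
Primer B (CACCAACAT) also matches the top strand directly, at positions 64–72 — its reverse complement ATGTTGGTG is not present.
Both primers anneal to the bottom strand with 3' ends pointing the same way, so neither can prime synthesis back toward the other.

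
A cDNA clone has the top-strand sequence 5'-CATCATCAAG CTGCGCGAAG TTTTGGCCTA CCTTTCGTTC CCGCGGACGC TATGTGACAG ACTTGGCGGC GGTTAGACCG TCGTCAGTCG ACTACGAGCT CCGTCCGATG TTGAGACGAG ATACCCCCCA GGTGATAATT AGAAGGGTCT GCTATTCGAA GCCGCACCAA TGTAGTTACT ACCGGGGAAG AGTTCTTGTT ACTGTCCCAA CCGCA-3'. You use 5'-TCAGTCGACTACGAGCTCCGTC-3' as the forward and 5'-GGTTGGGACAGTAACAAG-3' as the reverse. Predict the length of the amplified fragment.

Forward primer TCAGTCGACTACGAGCTCCGTC is found on the top strand at positions 84–105.
Reverse complement of the reverse primer: CTTGTTACTGTCCCAACC. This occurs on the top strand at positions 195–212.
The product runs from position 84 to position 212, so its length is 212 − 84 + 1 = 129 bp.

129 bp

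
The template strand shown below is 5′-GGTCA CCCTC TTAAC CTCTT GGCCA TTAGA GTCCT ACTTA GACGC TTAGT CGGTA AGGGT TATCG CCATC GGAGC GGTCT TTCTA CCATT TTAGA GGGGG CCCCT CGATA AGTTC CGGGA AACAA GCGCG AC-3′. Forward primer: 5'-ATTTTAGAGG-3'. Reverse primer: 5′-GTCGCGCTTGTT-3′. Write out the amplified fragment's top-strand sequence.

Forward primer ATTTTAGAGG is found on the top strand at positions 88–97.
Taking the reverse complement of GTCGCGCTTGTT gives AACAAGCGCGAC, found at positions 121–132 on the template; the primer anneals here to the top strand with its 3' end pointing upstream.
The product is the template from position 88 through 132 (45 bp).

5'-ATTTTAGAGGGGGCCCCTCGATAAGTTCCGGGAAACAAGCGCGAC-3'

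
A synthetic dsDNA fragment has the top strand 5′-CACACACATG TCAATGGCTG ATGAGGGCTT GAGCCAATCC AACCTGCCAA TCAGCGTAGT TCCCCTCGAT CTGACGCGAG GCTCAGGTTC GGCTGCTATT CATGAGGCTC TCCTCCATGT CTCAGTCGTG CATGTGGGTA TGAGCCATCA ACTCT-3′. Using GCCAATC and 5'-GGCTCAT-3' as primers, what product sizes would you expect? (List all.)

The forward primer GCCAATC matches the top strand at positions 33–39, 46–52.
The reverse primer's reverse complement is ATGAGCC, matching at positions 140–146.
Each forward site pairs with the reverse site to give a product ending at position 146: sizes 114, 101 bp.

114 bp, 101 bp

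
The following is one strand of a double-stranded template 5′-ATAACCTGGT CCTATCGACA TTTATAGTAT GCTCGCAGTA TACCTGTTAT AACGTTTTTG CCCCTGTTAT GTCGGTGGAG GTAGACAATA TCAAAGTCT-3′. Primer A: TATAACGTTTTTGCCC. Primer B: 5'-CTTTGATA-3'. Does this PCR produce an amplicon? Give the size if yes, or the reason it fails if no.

Primer A (TATAACGTTTTTGCCC) matches the top strand at positions 48–63; it acts as a forward primer.
Primer B's reverse complement is TATCAAAG, matching the top strand at positions 89–96; it acts as a reverse primer.
The 3' ends face each other across positions 48–96, giving a 49 bp product.

Yes — a 49 bp product.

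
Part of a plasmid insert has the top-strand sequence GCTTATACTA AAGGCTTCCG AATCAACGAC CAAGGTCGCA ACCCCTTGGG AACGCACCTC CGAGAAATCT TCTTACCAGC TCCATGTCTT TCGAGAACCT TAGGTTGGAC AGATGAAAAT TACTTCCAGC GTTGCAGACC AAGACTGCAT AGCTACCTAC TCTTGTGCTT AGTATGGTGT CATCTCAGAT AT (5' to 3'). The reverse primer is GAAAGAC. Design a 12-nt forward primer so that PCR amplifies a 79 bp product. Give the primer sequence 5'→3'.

5'-GCTTCCGAATCA-3'

The reverse primer's reverse complement GTCTTTC matches the template at positions 86–92, so the product ends at position 92.
A 79 bp product then starts at position 92 − 79 + 1 = 14.
The forward primer is identical to the top strand there: GCTTCCGAATCA.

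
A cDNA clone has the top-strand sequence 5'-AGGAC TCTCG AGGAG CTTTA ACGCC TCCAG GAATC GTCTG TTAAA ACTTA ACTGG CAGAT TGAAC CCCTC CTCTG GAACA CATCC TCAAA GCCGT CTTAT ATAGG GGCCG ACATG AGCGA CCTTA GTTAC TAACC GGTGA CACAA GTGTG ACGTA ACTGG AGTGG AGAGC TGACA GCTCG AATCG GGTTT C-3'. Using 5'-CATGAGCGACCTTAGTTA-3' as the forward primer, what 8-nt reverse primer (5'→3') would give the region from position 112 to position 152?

The product's 3' end on the top strand is position 152.
The reverse primer anneals to the top strand over positions 145–152, i.e. to AGTGTGAC.
Its sequence written 5'→3' is the reverse complement: GTCACACT.

5'-GTCACACT-3'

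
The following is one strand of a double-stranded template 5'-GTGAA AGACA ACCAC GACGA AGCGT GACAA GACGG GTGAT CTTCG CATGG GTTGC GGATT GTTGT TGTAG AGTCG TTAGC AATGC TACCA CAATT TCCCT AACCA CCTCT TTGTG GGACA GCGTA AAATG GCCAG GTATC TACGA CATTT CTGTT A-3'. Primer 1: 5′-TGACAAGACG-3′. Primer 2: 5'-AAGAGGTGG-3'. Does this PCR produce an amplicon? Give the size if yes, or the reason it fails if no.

Yes — an 87 bp product.

Primer 1 (TGACAAGACG) matches the top strand at positions 25–34; it acts as a forward primer.
Primer 2's reverse complement is CCACCTCTT, matching the top strand at positions 103–111; it acts as a reverse primer.
The 3' ends face each other across positions 25–111, giving an 87 bp product.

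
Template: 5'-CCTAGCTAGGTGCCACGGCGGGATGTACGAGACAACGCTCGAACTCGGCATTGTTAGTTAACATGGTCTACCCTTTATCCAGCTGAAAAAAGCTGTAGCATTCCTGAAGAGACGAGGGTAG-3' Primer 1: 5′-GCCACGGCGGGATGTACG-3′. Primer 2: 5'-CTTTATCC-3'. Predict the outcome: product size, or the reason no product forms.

No product — both primers anneal to the same strand and extend in the same direction.

Primer 1 (GCCACGGCGGGATGTACG) matches the top strand at positions 12–29 (3' end points downstream).
Primer 2 (CTTTATCC) also matches the top strand directly, at positions 73–80 — its reverse complement GGATAAAG is not present.
Both primers anneal to the bottom strand with 3' ends pointing the same way, so neither can prime synthesis back toward the other.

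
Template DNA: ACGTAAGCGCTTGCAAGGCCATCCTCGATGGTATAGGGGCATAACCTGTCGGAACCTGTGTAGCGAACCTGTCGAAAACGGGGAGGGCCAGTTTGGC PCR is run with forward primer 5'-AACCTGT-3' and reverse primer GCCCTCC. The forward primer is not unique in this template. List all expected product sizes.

46 bp, 36 bp, 23 bp

The forward primer AACCTGT matches the top strand at positions 43–49, 53–59, 66–72.
The reverse primer's reverse complement is GGAGGGC, matching at positions 82–88.
Each forward site pairs with the reverse site to give a product ending at position 88: sizes 46, 36, 23 bp.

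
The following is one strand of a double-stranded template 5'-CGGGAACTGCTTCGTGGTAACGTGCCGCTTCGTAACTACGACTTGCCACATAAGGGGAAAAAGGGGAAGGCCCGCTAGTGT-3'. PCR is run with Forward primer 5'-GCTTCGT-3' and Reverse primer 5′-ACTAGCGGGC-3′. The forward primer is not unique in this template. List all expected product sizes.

The forward primer GCTTCGT matches the top strand at positions 9–15, 27–33.
The reverse primer's reverse complement is GCCCGCTAGT, matching at positions 70–79.
Each forward site pairs with the reverse site to give a product ending at position 79: sizes 71, 53 bp.

71 bp, 53 bp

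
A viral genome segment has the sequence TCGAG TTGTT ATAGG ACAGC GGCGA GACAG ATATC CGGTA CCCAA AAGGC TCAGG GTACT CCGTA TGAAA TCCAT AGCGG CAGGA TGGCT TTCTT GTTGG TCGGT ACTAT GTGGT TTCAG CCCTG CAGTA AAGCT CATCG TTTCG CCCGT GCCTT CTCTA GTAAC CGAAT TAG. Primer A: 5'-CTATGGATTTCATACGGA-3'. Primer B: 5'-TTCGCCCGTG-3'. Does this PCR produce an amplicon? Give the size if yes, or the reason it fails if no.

No product — the primers' 3' ends point away from each other.

Primer A (CTATGGATTTCATACGGA) has reverse complement TCCGTATGAAATCCATAG, which matches the top strand at positions 60–77; primer A anneals to the top strand there with its 3' end pointing upstream toward position 60.
Primer B (TTCGCCCGTG) matches the top strand directly at positions 142–151; it anneals to the bottom strand with its 3' end pointing downstream toward position 151.
The 3' ends diverge (primer A extends toward position 1, primer B toward position 173), so the primers never converge on a shared product.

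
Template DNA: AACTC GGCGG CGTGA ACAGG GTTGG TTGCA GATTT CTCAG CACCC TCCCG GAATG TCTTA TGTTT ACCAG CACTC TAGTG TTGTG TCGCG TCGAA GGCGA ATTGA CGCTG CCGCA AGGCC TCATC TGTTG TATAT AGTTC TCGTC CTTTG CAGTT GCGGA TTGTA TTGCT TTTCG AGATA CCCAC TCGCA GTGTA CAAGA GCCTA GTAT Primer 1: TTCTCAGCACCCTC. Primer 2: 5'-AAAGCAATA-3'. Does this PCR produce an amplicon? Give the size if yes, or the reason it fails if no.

Primer 1 (TTCTCAGCACCCTC) matches the top strand at positions 34–47; it acts as a forward primer.
Primer 2's reverse complement is TATTGCTTT, matching the top strand at positions 164–172; it acts as a reverse primer.
The 3' ends face each other across positions 34–172, giving a 139 bp product.

Yes — a 139 bp product.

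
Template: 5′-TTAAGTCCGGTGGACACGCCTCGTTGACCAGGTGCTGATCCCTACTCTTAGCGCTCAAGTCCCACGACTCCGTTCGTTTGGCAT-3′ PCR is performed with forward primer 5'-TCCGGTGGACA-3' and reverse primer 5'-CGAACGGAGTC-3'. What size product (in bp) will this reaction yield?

Forward primer TCCGGTGGACA is found on the top strand at positions 6–16.
The reverse primer's reverse complement is GACTCCGTTCG, which matches the template at positions 66–76.
Product length = (reverse-primer end) − (forward-primer start) + 1 = 76 − 6 + 1 = 71 bp.

71 bp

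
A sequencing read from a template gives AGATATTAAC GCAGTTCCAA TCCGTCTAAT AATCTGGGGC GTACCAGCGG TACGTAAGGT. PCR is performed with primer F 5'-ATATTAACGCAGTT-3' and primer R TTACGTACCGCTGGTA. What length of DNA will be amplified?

55 bp

Forward primer ATATTAACGCAGTT is found on the top strand at positions 3–16.
The reverse primer's reverse complement is TACCAGCGGTACGTAA, which matches the template at positions 42–57.
Amplicon spans positions 3–57: 55 bp.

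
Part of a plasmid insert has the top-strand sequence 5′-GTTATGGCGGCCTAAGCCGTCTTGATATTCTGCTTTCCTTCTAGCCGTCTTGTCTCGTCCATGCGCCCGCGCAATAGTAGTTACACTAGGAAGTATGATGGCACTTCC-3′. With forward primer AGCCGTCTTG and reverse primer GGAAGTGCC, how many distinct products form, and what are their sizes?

Two products: 94 bp, 66 bp

The forward primer AGCCGTCTTG matches the top strand at positions 15–24, 43–52.
The reverse primer's reverse complement is GGCACTTCC, matching at positions 100–108.
Each forward site pairs with the reverse site to give a product ending at position 108: sizes 94, 66 bp.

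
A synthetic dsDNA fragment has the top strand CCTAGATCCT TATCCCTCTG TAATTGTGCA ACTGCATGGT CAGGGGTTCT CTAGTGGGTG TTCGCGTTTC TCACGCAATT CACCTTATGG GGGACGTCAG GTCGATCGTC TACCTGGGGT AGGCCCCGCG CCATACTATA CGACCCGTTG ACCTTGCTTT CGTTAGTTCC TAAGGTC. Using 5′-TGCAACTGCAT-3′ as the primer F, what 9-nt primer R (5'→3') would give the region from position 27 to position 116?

The product's 3' end on the top strand is position 116.
The reverse primer anneals to the top strand over positions 108–116, i.e. to GTCTACCTG.
Its sequence written 5'→3' is the reverse complement: CAGGTAGAC.

5'-CAGGTAGAC-3'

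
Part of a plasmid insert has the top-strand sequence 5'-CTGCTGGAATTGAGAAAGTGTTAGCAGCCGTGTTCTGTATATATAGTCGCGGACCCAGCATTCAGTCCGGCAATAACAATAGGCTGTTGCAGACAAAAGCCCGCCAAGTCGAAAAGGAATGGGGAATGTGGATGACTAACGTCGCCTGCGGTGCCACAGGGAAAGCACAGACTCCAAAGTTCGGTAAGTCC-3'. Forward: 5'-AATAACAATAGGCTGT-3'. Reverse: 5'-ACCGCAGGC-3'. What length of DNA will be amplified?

81 bp

Scanning the template, AATAACAATAGGCTGT occurs at positions 72–87; this primer anneals to the bottom strand there with its 3' end pointing downstream.
Reverse complement of the reverse primer: GCCTGCGGT. This occurs on the top strand at positions 144–152.
Product length = (reverse-primer end) − (forward-primer start) + 1 = 152 − 72 + 1 = 81 bp.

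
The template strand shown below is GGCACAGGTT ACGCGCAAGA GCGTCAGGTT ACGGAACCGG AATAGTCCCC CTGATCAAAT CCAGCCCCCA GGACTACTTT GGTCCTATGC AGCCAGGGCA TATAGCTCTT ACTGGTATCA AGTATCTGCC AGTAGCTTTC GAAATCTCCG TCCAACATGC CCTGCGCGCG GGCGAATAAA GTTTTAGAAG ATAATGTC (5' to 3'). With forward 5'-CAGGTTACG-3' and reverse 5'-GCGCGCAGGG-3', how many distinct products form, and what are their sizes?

The forward primer CAGGTTACG matches the top strand at positions 5–13, 25–33.
The reverse primer's reverse complement is CCCTGCGCGC, matching at positions 160–169.
Each forward site pairs with the reverse site to give a product ending at position 169: sizes 165, 145 bp.

Two products: 165 bp, 145 bp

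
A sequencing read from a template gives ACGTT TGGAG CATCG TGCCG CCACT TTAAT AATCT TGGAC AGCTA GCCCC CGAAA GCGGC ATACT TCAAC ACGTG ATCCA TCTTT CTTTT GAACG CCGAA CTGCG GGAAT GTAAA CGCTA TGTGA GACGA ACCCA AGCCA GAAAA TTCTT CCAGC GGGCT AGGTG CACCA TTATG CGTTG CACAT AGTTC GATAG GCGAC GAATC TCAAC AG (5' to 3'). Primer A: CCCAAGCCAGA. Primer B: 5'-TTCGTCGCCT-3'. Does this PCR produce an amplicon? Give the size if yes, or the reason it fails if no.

Primer A (CCCAAGCCAGA) matches the top strand at positions 132–142; it acts as a forward primer.
Primer B's reverse complement is AGGCGACGAA, matching the top strand at positions 194–203; it acts as a reverse primer.
The 3' ends face each other across positions 132–203, giving a 72 bp product.

Yes — a 72 bp product.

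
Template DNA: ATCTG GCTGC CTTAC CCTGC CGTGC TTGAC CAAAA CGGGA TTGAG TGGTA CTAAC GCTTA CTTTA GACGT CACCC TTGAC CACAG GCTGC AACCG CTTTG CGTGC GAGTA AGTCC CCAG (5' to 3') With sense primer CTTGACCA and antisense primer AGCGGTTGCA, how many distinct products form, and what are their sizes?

The forward primer CTTGACCA matches the top strand at positions 25–32, 75–82.
The reverse primer's reverse complement is TGCAACCGCT, matching at positions 88–97.
Each forward site pairs with the reverse site to give a product ending at position 97: sizes 73, 23 bp.

Two products: 73 bp, 23 bp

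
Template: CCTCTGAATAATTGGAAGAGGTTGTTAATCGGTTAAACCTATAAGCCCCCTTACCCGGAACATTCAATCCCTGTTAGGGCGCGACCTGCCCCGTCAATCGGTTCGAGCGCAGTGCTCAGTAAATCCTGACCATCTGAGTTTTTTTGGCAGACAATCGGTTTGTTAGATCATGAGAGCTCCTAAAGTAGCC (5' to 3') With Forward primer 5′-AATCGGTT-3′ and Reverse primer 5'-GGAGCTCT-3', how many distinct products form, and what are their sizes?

The forward primer AATCGGTT matches the top strand at positions 27–34, 96–103, 153–160.
The reverse primer's reverse complement is AGAGCTCC, matching at positions 173–180.
Each forward site pairs with the reverse site to give a product ending at position 180: sizes 154, 85, 28 bp.

Three products: 154 bp, 85 bp, 28 bp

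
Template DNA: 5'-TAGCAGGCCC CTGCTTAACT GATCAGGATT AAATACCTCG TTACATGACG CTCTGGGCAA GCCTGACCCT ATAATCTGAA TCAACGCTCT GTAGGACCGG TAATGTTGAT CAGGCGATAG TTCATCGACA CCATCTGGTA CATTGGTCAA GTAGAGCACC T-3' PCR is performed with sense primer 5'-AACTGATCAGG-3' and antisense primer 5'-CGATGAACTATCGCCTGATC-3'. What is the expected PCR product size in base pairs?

Forward primer AACTGATCAGG is found on the top strand at positions 17–27.
The reverse primer's reverse complement is GATCAGGCGATAGTTCATCG, which matches the template at positions 108–127.
Amplicon spans positions 17–127: 111 bp.

111 bp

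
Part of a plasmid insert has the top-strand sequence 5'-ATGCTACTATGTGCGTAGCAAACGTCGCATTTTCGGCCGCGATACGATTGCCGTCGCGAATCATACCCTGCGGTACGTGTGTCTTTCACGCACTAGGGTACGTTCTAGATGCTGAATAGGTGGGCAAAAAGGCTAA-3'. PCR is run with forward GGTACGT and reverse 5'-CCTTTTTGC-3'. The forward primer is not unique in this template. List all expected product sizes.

The forward primer GGTACGT matches the top strand at positions 72–78, 97–103.
The reverse primer's reverse complement is GCAAAAAGG, matching at positions 124–132.
Each forward site pairs with the reverse site to give a product ending at position 132: sizes 61, 36 bp.

61 bp, 36 bp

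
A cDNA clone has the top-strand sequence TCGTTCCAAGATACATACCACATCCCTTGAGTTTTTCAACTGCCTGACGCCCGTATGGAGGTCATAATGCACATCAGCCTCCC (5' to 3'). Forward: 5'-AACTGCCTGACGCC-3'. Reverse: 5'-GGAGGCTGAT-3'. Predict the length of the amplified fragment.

The forward primer matches the template at positions 38–51.
Taking the reverse complement of GGAGGCTGAT gives ATCAGCCTCC, found at positions 73–82 on the template; the primer anneals here to the top strand with its 3' end pointing upstream.
Amplicon spans positions 38–82: 45 bp.

45 bp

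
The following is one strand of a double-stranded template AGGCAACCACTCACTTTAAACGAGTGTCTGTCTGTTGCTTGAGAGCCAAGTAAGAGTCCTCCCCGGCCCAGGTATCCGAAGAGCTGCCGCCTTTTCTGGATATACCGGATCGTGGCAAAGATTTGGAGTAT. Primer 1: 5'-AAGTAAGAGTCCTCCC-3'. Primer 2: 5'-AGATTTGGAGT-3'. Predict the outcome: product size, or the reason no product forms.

No product — both primers anneal to the same strand and extend in the same direction.

Primer 1 (AAGTAAGAGTCCTCCC) matches the top strand at positions 48–63 (3' end points downstream).
Primer 2 (AGATTTGGAGT) also matches the top strand directly, at positions 119–129 — its reverse complement ACTCCAAATCT is not present.
Both primers anneal to the bottom strand with 3' ends pointing the same way, so neither can prime synthesis back toward the other.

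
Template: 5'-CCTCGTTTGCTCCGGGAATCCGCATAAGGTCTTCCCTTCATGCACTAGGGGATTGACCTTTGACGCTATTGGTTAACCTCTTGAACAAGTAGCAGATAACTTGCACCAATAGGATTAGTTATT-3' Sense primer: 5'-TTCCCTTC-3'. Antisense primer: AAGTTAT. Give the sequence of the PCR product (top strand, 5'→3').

5'-TTCCCTTCATGCACTAGGGGATTGACCTTTGACGCTATTGGTTAACCTCTTGAACAAGTAGCAGATAACTT-3'

Forward primer TTCCCTTC is found on the top strand at positions 32–39.
Taking the reverse complement of AAGTTAT gives ATAACTT, found at positions 96–102 on the template; the primer anneals here to the top strand with its 3' end pointing upstream.
The product is the template from position 32 through 102 (71 bp).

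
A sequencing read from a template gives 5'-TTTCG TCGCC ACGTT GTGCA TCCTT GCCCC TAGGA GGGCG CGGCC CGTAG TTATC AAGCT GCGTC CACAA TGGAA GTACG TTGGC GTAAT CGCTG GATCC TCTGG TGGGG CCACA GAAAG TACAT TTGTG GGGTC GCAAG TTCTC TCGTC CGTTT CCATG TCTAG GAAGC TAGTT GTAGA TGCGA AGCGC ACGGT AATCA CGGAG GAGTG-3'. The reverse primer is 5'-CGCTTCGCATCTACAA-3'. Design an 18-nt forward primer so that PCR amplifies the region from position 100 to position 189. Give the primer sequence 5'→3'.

The reverse primer's reverse complement TTGTAGATGCGAAGCG matches the template at positions 174–189; the product starts at position 100.
The forward primer is identical to the top strand over positions 100–117: CTCTGGTGGGGCCACAGA.

5'-CTCTGGTGGGGCCACAGA-3'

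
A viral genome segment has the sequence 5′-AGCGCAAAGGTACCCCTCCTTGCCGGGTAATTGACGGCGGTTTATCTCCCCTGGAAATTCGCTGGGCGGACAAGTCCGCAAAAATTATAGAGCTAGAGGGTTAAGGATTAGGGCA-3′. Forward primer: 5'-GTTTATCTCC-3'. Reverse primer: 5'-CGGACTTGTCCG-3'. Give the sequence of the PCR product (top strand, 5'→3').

Scanning the template, GTTTATCTCC occurs at positions 40–49; this primer anneals to the bottom strand there with its 3' end pointing downstream.
The reverse primer's reverse complement is CGGACAAGTCCG, which matches the template at positions 67–78.
The product is the template from position 40 through 78 (39 bp).

5'-GTTTATCTCCCCTGGAAATTCGCTGGGCGGACAAGTCCG-3'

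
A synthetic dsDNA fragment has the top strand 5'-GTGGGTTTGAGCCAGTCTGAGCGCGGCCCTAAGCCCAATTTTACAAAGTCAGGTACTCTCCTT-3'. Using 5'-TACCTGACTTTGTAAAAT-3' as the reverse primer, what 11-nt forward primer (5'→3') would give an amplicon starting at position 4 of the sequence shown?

The reverse primer's reverse complement ATTTTACAAAGTCAGGTA matches the template at positions 38–55; the product starts at position 4.
The forward primer is identical to the top strand over positions 4–14: GGTTTGAGCCA.

5'-GGTTTGAGCCA-3'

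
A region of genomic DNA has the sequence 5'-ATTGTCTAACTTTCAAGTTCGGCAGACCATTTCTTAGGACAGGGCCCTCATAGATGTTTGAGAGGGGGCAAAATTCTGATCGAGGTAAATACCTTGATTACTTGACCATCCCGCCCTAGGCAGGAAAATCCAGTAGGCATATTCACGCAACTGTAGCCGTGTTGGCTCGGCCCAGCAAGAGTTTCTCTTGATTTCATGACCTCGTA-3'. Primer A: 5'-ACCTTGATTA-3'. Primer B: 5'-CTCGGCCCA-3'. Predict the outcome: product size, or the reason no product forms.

Primer A (ACCTTGATTA) matches the top strand at positions 91–100 (3' end points downstream).
Primer B (CTCGGCCCA) also matches the top strand directly, at positions 166–174 — its reverse complement TGGGCCGAG is not present.
Both primers anneal to the bottom strand with 3' ends pointing the same way, so neither can prime synthesis back toward the other.

No product — both primers anneal to the same strand and extend in the same direction.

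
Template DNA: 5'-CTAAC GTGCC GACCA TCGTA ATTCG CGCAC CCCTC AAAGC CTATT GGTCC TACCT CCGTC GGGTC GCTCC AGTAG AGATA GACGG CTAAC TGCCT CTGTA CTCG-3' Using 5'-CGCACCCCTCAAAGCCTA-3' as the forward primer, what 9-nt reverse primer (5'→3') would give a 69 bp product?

The forward primer binds at positions 26–43, so a 69 bp product ends at position 26 + 69 − 1 = 94.
The reverse primer anneals to the top strand over positions 86–94, i.e. to CTAACTGCC.
Its sequence written 5'→3' is the reverse complement: GGCAGTTAG.

5'-GGCAGTTAG-3'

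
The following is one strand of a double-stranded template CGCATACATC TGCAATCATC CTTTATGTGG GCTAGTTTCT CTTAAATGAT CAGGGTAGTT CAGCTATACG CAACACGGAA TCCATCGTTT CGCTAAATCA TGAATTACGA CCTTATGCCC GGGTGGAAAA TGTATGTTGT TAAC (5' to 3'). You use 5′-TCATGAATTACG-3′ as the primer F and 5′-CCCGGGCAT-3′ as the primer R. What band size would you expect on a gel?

Scanning the template, TCATGAATTACG occurs at positions 98–109; this primer anneals to the bottom strand there with its 3' end pointing downstream.
The reverse primer's reverse complement is ATGCCCGGG, which matches the template at positions 115–123.
Product length = (reverse-primer end) − (forward-primer start) + 1 = 123 − 98 + 1 = 26 bp.

26 bp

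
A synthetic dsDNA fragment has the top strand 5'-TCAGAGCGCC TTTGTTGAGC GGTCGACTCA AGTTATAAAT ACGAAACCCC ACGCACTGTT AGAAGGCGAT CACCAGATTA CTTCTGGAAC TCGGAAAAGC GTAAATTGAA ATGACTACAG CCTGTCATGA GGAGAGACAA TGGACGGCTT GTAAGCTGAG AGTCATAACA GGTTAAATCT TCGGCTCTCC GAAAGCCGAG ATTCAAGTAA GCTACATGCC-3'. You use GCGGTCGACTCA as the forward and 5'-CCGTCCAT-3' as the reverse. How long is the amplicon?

129 bp

Forward primer GCGGTCGACTCA is found on the top strand at positions 19–30.
Taking the reverse complement of CCGTCCAT gives ATGGACGG, found at positions 140–147 on the template; the primer anneals here to the top strand with its 3' end pointing upstream.
Product length = (reverse-primer end) − (forward-primer start) + 1 = 147 − 19 + 1 = 129 bp.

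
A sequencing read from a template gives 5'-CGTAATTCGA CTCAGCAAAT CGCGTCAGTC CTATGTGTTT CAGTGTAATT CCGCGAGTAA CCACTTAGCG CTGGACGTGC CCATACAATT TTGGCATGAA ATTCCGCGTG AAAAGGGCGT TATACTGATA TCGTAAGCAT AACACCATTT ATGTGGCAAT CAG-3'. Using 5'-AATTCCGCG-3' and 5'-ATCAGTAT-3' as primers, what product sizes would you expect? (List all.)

83 bp, 30 bp

The forward primer AATTCCGCG matches the top strand at positions 47–55, 100–108.
The reverse primer's reverse complement is ATACTGAT, matching at positions 122–129.
Each forward site pairs with the reverse site to give a product ending at position 129: sizes 83, 30 bp.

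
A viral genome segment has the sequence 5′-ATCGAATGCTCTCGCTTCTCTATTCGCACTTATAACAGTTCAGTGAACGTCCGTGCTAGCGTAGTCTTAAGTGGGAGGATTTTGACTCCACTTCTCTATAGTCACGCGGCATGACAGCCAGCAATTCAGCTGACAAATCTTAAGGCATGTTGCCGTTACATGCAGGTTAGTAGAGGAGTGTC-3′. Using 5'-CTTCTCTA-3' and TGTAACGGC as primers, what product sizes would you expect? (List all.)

146 bp, 70 bp

The forward primer CTTCTCTA matches the top strand at positions 15–22, 91–98.
The reverse primer's reverse complement is GCCGTTACA, matching at positions 152–160.
Each forward site pairs with the reverse site to give a product ending at position 160: sizes 146, 70 bp.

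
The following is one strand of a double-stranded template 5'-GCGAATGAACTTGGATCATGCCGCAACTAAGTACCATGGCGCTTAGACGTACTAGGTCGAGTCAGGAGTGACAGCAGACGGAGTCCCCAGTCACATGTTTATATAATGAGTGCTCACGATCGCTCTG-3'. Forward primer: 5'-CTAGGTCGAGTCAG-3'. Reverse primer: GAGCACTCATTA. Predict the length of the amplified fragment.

Scanning the template, CTAGGTCGAGTCAG occurs at positions 52–65; this primer anneals to the bottom strand there with its 3' end pointing downstream.
Reverse complement of the reverse primer: TAATGAGTGCTC. This occurs on the top strand at positions 104–115.
Product length = (reverse-primer end) − (forward-primer start) + 1 = 115 − 52 + 1 = 64 bp.

64 bp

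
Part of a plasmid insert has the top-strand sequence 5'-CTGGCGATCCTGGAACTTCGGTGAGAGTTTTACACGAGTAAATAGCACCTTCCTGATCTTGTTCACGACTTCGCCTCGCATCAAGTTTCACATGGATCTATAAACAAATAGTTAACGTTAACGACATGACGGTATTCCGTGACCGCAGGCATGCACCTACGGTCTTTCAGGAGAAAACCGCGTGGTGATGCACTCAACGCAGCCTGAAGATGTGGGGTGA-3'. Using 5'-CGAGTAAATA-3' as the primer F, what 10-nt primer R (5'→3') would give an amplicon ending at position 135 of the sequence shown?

5'-ATACCGTCAT-3'

The forward primer binds at positions 35–44; the product's 3' end on the top strand is position 135.
The reverse primer anneals to the top strand over positions 126–135, i.e. to ATGACGGTAT.
Its sequence written 5'→3' is the reverse complement: ATACCGTCAT.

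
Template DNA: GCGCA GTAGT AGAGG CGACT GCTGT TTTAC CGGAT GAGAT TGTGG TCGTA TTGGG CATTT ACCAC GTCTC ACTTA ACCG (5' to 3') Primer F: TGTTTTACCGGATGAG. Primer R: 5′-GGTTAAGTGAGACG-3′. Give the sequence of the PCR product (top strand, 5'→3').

5'-TGTTTTACCGGATGAGATTGTGGTCGTATTGGGCATTTACCACGTCTCACTTAACC-3'

The forward primer matches the template at positions 23–38.
Reverse complement of the reverse primer: CGTCTCACTTAACC. This occurs on the top strand at positions 65–78.
The product is the template from position 23 through 78 (56 bp).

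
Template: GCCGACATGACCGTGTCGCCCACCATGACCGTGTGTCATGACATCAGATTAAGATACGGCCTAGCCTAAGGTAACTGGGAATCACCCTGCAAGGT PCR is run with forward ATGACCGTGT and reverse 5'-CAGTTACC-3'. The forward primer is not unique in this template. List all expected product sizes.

71 bp, 53 bp

The forward primer ATGACCGTGT matches the top strand at positions 7–16, 25–34.
The reverse primer's reverse complement is GGTAACTG, matching at positions 70–77.
Each forward site pairs with the reverse site to give a product ending at position 77: sizes 71, 53 bp.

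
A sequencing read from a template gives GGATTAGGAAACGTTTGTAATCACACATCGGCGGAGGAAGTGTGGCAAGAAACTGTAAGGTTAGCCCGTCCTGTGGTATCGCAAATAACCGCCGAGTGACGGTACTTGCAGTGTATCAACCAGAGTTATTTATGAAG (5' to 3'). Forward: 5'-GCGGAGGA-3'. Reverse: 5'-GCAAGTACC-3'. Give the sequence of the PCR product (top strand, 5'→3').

5'-GCGGAGGAAGTGTGGCAAGAAACTGTAAGGTTAGCCCGTCCTGTGGTATCGCAAATAACCGCCGAGTGACGGTACTTGC-3'

Scanning the template, GCGGAGGA occurs at positions 31–38; this primer anneals to the bottom strand there with its 3' end pointing downstream.
Reverse complement of the reverse primer: GGTACTTGC. This occurs on the top strand at positions 101–109.
The product is the template from position 31 through 109 (79 bp).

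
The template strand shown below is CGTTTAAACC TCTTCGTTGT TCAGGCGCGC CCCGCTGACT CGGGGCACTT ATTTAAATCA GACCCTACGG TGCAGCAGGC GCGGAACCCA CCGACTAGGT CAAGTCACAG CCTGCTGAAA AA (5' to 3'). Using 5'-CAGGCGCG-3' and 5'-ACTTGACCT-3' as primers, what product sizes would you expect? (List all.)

The forward primer CAGGCGCG matches the top strand at positions 22–29, 76–83.
The reverse primer's reverse complement is AGGTCAAGT, matching at positions 97–105.
Each forward site pairs with the reverse site to give a product ending at position 105: sizes 84, 30 bp.

84 bp, 30 bp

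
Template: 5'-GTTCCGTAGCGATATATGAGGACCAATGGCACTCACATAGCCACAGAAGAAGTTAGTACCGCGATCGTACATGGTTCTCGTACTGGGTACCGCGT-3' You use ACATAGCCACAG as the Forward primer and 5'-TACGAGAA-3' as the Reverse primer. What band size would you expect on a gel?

Scanning the template, ACATAGCCACAG occurs at positions 35–46; this primer anneals to the bottom strand there with its 3' end pointing downstream.
Reverse complement of the reverse primer: TTCTCGTA. This occurs on the top strand at positions 75–82.
Amplicon spans positions 35–82: 48 bp.

48 bp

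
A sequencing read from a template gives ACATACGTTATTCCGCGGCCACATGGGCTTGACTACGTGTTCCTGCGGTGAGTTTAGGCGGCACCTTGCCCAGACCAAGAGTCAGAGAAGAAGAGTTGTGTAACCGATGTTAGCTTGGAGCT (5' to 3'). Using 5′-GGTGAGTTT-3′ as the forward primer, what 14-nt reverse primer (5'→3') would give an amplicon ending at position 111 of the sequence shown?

5'-AACATCGGTTACAC-3'

The forward primer binds at positions 47–55; the product's 3' end on the top strand is position 111.
The reverse primer anneals to the top strand over positions 98–111, i.e. to GTGTAACCGATGTT.
Its sequence written 5'→3' is the reverse complement: AACATCGGTTACAC.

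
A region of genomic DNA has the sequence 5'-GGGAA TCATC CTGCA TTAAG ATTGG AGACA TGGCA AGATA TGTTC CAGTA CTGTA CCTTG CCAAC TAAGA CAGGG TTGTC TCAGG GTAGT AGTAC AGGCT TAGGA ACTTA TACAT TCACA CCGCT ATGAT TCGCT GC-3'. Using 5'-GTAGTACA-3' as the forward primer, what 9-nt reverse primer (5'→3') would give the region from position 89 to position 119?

The product's 3' end on the top strand is position 119.
The reverse primer anneals to the top strand over positions 111–119, i.e. to TACATTCAC.
Its sequence written 5'→3' is the reverse complement: GTGAATGTA.

5'-GTGAATGTA-3'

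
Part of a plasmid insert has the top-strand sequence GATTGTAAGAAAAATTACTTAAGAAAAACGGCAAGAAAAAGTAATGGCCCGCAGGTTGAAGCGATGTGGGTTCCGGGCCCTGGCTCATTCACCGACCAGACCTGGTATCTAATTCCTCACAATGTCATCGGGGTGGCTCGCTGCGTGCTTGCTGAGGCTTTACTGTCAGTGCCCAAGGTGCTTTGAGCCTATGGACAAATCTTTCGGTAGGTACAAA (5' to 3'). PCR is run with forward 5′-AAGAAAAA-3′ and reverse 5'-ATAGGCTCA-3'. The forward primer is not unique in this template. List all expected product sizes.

The forward primer AAGAAAAA matches the top strand at positions 7–14, 21–28, 33–40.
The reverse primer's reverse complement is TGAGCCTAT, matching at positions 184–192.
Each forward site pairs with the reverse site to give a product ending at position 192: sizes 186, 172, 160 bp.

186 bp, 172 bp, 160 bp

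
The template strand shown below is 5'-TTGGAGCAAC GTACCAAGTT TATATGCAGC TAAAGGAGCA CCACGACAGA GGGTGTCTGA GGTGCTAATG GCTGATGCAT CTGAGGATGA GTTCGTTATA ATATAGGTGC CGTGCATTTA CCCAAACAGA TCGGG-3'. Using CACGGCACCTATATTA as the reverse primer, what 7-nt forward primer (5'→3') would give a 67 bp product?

5'-AGAGGGT-3'

The reverse primer's reverse complement TAATATAGGTGCCGTG matches the template at positions 99–114, so the product ends at position 114.
A 67 bp product then starts at position 114 − 67 + 1 = 48.
The forward primer is identical to the top strand there: AGAGGGT.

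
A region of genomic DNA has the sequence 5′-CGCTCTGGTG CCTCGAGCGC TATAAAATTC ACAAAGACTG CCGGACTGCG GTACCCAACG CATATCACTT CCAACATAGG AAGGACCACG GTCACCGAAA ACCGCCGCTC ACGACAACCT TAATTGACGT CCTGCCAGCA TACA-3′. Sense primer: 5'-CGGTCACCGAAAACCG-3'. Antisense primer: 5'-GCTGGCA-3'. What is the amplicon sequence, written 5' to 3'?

5'-CGGTCACCGAAAACCGCCGCTCACGACAACCTTAATTGACGTCCTGCCAGC-3'

Forward primer CGGTCACCGAAAACCG is found on the top strand at positions 89–104.
Reverse complement of the reverse primer: TGCCAGC. This occurs on the top strand at positions 133–139.
The product is the template from position 89 through 139 (51 bp).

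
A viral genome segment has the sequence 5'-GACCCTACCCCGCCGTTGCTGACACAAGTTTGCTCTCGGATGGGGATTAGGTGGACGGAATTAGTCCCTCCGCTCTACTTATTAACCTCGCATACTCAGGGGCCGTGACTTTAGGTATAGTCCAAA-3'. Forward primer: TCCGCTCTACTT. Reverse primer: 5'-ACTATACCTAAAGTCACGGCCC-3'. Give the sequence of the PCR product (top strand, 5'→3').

The forward primer matches the template at positions 69–80.
The reverse primer's reverse complement is GGGCCGTGACTTTAGGTATAGT, which matches the template at positions 100–121.
The product is the template from position 69 through 121 (53 bp).

5'-TCCGCTCTACTTATTAACCTCGCATACTCAGGGGCCGTGACTTTAGGTATAGT-3'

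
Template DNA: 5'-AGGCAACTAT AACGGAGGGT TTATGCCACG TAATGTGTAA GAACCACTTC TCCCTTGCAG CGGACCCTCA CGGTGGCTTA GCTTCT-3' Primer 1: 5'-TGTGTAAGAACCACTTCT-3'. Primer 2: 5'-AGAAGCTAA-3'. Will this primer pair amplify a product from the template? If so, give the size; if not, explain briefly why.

Primer 1 (TGTGTAAGAACCACTTCT) matches the top strand at positions 34–51; it acts as a forward primer.
Primer 2's reverse complement is TTAGCTTCT, matching the top strand at positions 78–86; it acts as a reverse primer.
The 3' ends face each other across positions 34–86, giving a 53 bp product.

Yes — a 53 bp product.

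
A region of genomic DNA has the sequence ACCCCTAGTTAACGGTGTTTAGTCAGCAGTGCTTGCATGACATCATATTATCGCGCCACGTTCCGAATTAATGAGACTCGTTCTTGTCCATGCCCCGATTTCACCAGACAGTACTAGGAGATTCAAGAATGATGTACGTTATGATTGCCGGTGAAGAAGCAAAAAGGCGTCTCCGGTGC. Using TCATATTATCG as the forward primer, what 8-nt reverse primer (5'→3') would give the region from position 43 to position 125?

5'-TGAATCTC-3'

The product's 3' end on the top strand is position 125.
The reverse primer anneals to the top strand over positions 118–125, i.e. to GAGATTCA.
Its sequence written 5'→3' is the reverse complement: TGAATCTC.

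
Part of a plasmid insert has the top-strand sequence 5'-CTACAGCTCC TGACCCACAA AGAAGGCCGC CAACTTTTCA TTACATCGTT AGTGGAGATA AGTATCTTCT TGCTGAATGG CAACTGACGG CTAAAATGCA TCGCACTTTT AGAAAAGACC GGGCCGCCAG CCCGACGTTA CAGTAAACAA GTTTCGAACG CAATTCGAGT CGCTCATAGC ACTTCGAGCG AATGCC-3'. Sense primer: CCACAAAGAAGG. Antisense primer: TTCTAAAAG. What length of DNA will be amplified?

100 bp

The forward primer matches the template at positions 15–26.
Reverse complement of the reverse primer: CTTTTAGAA. This occurs on the top strand at positions 106–114.
Amplicon spans positions 15–114: 100 bp.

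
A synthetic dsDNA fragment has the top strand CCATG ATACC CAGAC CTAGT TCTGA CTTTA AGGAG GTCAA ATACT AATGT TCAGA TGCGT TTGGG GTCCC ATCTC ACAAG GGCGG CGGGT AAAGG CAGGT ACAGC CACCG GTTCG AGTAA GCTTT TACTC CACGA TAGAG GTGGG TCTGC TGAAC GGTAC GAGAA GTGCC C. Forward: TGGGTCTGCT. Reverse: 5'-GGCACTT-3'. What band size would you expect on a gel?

29 bp

Forward primer TGGGTCTGCT is found on the top strand at positions 142–151.
Reverse complement of the reverse primer: AAGTGCC. This occurs on the top strand at positions 164–170.
The product runs from position 142 to position 170, so its length is 170 − 142 + 1 = 29 bp.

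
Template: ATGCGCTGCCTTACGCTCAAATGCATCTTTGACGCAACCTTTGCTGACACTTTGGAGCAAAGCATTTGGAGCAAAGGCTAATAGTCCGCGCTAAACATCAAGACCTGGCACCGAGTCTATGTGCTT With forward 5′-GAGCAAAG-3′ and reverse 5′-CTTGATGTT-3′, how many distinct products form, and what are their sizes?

The forward primer GAGCAAAG matches the top strand at positions 55–62, 69–76.
The reverse primer's reverse complement is AACATCAAG, matching at positions 94–102.
Each forward site pairs with the reverse site to give a product ending at position 102: sizes 48, 34 bp.

Two products: 48 bp, 34 bp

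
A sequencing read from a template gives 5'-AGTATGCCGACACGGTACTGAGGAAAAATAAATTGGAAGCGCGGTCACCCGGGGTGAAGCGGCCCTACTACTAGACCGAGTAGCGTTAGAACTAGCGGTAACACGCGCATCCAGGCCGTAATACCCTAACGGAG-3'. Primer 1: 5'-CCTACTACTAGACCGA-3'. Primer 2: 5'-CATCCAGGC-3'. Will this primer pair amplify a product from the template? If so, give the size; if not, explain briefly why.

No product — both primers anneal to the same strand and extend in the same direction.

Primer 1 (CCTACTACTAGACCGA) matches the top strand at positions 64–79 (3' end points downstream).
Primer 2 (CATCCAGGC) also matches the top strand directly, at positions 108–116 — its reverse complement GCCTGGATG is not present.
Both primers anneal to the bottom strand with 3' ends pointing the same way, so neither can prime synthesis back toward the other.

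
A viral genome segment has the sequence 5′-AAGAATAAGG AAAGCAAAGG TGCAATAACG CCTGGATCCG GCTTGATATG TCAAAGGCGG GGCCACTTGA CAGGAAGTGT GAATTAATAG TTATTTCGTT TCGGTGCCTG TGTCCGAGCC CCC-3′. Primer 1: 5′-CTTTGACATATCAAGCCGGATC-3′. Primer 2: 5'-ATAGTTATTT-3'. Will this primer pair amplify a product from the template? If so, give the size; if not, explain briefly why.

Primer 1 (CTTTGACATATCAAGCCGGATC) has reverse complement GATCCGGCTTGATATGTCAAAG, which matches the top strand at positions 35–56; primer 1 anneals to the top strand there with its 3' end pointing upstream toward position 35.
Primer 2 (ATAGTTATTT) matches the top strand directly at positions 87–96; it anneals to the bottom strand with its 3' end pointing downstream toward position 96.
The 3' ends diverge (primer 1 extends toward position 1, primer 2 toward position 123), so the primers never converge on a shared product.

No product — the primers' 3' ends point away from each other.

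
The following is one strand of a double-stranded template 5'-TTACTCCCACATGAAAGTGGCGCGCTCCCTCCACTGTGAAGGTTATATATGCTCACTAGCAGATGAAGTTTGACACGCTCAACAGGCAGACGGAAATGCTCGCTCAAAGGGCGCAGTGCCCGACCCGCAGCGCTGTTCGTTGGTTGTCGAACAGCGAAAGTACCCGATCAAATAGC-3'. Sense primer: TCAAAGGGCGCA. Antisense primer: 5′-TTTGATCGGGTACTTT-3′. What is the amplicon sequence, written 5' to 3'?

5'-TCAAAGGGCGCAGTGCCCGACCCGCAGCGCTGTTCGTTGGTTGTCGAACAGCGAAAGTACCCGATCAAA-3'

Forward primer TCAAAGGGCGCA is found on the top strand at positions 104–115.
Reverse complement of the reverse primer: AAAGTACCCGATCAAA. This occurs on the top strand at positions 157–172.
The product is the template from position 104 through 172 (69 bp).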